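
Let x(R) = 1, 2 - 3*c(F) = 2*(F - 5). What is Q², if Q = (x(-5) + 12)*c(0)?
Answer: 2704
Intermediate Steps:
c(F) = 4 - 2*F/3 (c(F) = ⅔ - 2*(F - 5)/3 = ⅔ - 2*(-5 + F)/3 = ⅔ - (-10 + 2*F)/3 = ⅔ + (10/3 - 2*F/3) = 4 - 2*F/3)
Q = 52 (Q = (1 + 12)*(4 - ⅔*0) = 13*(4 + 0) = 13*4 = 52)
Q² = 52² = 2704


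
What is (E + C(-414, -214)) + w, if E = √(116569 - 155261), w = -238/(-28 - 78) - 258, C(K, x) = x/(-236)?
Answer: -1593819/6254 + 2*I*√9673 ≈ -254.85 + 196.7*I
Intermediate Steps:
C(K, x) = -x/236 (C(K, x) = x*(-1/236) = -x/236)
w = -13555/53 (w = -238/(-106) - 258 = -238*(-1/106) - 258 = 119/53 - 258 = -13555/53 ≈ -255.75)
E = 2*I*√9673 (E = √(-38692) = 2*I*√9673 ≈ 196.7*I)
(E + C(-414, -214)) + w = (2*I*√9673 - 1/236*(-214)) - 13555/53 = (2*I*√9673 + 107/118) - 13555/53 = (107/118 + 2*I*√9673) - 13555/53 = -1593819/6254 + 2*I*√9673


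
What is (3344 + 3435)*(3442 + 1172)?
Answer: 31278306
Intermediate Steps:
(3344 + 3435)*(3442 + 1172) = 6779*4614 = 31278306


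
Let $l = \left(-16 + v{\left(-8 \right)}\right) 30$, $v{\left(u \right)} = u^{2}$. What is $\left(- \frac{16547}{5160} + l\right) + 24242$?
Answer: $\frac{132502573}{5160} \approx 25679.0$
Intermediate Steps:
$l = 1440$ ($l = \left(-16 + \left(-8\right)^{2}\right) 30 = \left(-16 + 64\right) 30 = 48 \cdot 30 = 1440$)
$\left(- \frac{16547}{5160} + l\right) + 24242 = \left(- \frac{16547}{5160} + 1440\right) + 24242 = \frac{7413853}{5160} + 24242 = \frac{132502573}{5160}$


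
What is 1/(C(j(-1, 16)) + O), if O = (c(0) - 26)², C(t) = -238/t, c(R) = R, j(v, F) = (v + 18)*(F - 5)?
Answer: 11/7422 ≈ 0.0014821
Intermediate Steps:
j(v, F) = (-5 + F)*(18 + v) (j(v, F) = (18 + v)*(-5 + F) = (-5 + F)*(18 + v))
O = 676 (O = (0 - 26)² = (-26)² = 676)
1/(C(j(-1, 16)) + O) = 1/(-238/(-90 - 5*(-1) + 18*16 + 16*(-1)) + 676) = 1/(-238/(-90 + 5 + 288 - 16) + 676) = 1/(-238/187 + 676) = 1/(-238*1/187 + 676) = 1/(-14/11 + 676) = 1/(7422/11) = 11/7422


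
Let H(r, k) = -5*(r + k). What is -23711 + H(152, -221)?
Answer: -23366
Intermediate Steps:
H(r, k) = -5*k - 5*r (H(r, k) = -5*(k + r) = -5*k - 5*r)
-23711 + H(152, -221) = -23711 + (-5*(-221) - 5*152) = -23711 + (1105 - 760) = -23711 + 345 = -23366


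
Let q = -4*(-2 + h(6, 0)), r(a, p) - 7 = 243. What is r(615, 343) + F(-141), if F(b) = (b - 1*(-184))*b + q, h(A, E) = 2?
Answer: -5813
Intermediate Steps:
r(a, p) = 250 (r(a, p) = 7 + 243 = 250)
q = 0 (q = -4*(-2 + 2) = -4*0 = 0)
F(b) = b*(184 + b) (F(b) = (b - 1*(-184))*b + 0 = (b + 184)*b + 0 = (184 + b)*b + 0 = b*(184 + b) + 0 = b*(184 + b))
r(615, 343) + F(-141) = 250 - 141*(184 - 141) = 250 - 141*43 = 250 - 6063 = -5813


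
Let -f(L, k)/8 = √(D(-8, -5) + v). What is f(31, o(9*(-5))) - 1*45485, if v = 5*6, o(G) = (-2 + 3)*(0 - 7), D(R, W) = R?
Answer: -45485 - 8*√22 ≈ -45523.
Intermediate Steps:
o(G) = -7 (o(G) = 1*(-7) = -7)
v = 30
f(L, k) = -8*√22 (f(L, k) = -8*√(-8 + 30) = -8*√22)
f(31, o(9*(-5))) - 1*45485 = -8*√22 - 1*45485 = -8*√22 - 45485 = -45485 - 8*√22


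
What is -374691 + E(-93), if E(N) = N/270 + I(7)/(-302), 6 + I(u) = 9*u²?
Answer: -2546037473/6795 ≈ -3.7469e+5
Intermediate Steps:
I(u) = -6 + 9*u²
E(N) = -435/302 + N/270 (E(N) = N/270 + (-6 + 9*7²)/(-302) = N*(1/270) + (-6 + 9*49)*(-1/302) = N/270 + (-6 + 441)*(-1/302) = N/270 + 435*(-1/302) = N/270 - 435/302 = -435/302 + N/270)
-374691 + E(-93) = -374691 + (-435/302 + (1/270)*(-93)) = -374691 + (-435/302 - 31/90) = -374691 - 12128/6795 = -2546037473/6795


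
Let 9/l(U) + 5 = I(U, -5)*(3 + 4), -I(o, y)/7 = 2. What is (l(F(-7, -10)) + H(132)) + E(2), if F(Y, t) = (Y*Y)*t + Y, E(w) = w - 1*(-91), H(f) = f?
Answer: 23166/103 ≈ 224.91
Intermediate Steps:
I(o, y) = -14 (I(o, y) = -7*2 = -14)
E(w) = 91 + w (E(w) = w + 91 = 91 + w)
F(Y, t) = Y + t*Y**2 (F(Y, t) = Y**2*t + Y = t*Y**2 + Y = Y + t*Y**2)
l(U) = -9/103 (l(U) = 9/(-5 - 14*(3 + 4)) = 9/(-5 - 14*7) = 9/(-5 - 98) = 9/(-103) = 9*(-1/103) = -9/103)
(l(F(-7, -10)) + H(132)) + E(2) = (-9/103 + 132) + (91 + 2) = 13587/103 + 93 = 23166/103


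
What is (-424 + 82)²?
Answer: 116964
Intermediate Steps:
(-424 + 82)² = (-342)² = 116964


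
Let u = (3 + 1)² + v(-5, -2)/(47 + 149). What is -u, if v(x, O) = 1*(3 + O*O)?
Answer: -449/28 ≈ -16.036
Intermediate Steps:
v(x, O) = 3 + O² (v(x, O) = 1*(3 + O²) = 3 + O²)
u = 449/28 (u = (3 + 1)² + (3 + (-2)²)/(47 + 149) = 4² + (3 + 4)/196 = 16 + 7*(1/196) = 16 + 1/28 = 449/28 ≈ 16.036)
-u = -1*449/28 = -449/28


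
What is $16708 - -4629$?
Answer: $21337$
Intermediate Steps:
$16708 - -4629 = 16708 + \left(-17822 + 22451\right) = 16708 + 4629 = 21337$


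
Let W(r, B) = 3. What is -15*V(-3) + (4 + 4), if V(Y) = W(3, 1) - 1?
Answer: -22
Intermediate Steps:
V(Y) = 2 (V(Y) = 3 - 1 = 2)
-15*V(-3) + (4 + 4) = -15*2 + (4 + 4) = -30 + 8 = -22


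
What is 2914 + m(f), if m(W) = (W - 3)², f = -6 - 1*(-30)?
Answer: 3355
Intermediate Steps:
f = 24 (f = -6 + 30 = 24)
m(W) = (-3 + W)²
2914 + m(f) = 2914 + (-3 + 24)² = 2914 + 21² = 2914 + 441 = 3355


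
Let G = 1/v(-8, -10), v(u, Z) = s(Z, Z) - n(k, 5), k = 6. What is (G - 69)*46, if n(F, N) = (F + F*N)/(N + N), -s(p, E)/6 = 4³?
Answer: -3075721/969 ≈ -3174.1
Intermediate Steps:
s(p, E) = -384 (s(p, E) = -6*4³ = -6*64 = -384)
n(F, N) = (F + F*N)/(2*N) (n(F, N) = (F + F*N)/((2*N)) = (F + F*N)*(1/(2*N)) = (F + F*N)/(2*N))
v(u, Z) = -1938/5 (v(u, Z) = -384 - 6*(1 + 5)/(2*5) = -384 - 6*6/(2*5) = -384 - 1*18/5 = -384 - 18/5 = -1938/5)
G = -5/1938 (G = 1/(-1938/5) = -5/1938 ≈ -0.0025800)
(G - 69)*46 = (-5/1938 - 69)*46 = -133727/1938*46 = -3075721/969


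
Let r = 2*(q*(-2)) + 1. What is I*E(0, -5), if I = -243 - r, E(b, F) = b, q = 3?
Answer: 0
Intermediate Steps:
r = -11 (r = 2*(3*(-2)) + 1 = 2*(-6) + 1 = -12 + 1 = -11)
I = -232 (I = -243 - 1*(-11) = -243 + 11 = -232)
I*E(0, -5) = -232*0 = 0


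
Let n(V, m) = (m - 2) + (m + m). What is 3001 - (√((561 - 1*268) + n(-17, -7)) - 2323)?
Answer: 5324 - 3*√30 ≈ 5307.6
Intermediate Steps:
n(V, m) = -2 + 3*m (n(V, m) = (-2 + m) + 2*m = -2 + 3*m)
3001 - (√((561 - 1*268) + n(-17, -7)) - 2323) = 3001 - (√((561 - 1*268) + (-2 + 3*(-7))) - 2323) = 3001 - (√((561 - 268) + (-2 - 21)) - 2323) = 3001 - (√(293 - 23) - 2323) = 3001 - (√270 - 2323) = 3001 - (3*√30 - 2323) = 3001 - (-2323 + 3*√30) = 3001 + (2323 - 3*√30) = 5324 - 3*√30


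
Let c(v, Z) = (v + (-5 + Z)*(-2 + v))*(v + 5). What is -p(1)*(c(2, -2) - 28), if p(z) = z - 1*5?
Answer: -56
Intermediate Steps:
p(z) = -5 + z (p(z) = z - 5 = -5 + z)
c(v, Z) = (5 + v)*(v + (-5 + Z)*(-2 + v)) (c(v, Z) = (v + (-5 + Z)*(-2 + v))*(5 + v) = (5 + v)*(v + (-5 + Z)*(-2 + v)))
-p(1)*(c(2, -2) - 28) = -(-5 + 1)*((50 - 10*(-2) - 10*2 - 4*2**2 - 2*2**2 + 3*(-2)*2) - 28) = -(-4)*((50 + 20 - 20 - 4*4 - 2*4 - 12) - 28) = -(-4)*((50 + 20 - 20 - 16 - 8 - 12) - 28) = -(-4)*(14 - 28) = -(-4)*(-14) = -1*56 = -56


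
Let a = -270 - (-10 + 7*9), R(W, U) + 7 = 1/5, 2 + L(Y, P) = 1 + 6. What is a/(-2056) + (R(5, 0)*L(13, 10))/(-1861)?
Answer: 671007/3826216 ≈ 0.17537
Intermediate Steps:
L(Y, P) = 5 (L(Y, P) = -2 + (1 + 6) = -2 + 7 = 5)
R(W, U) = -34/5 (R(W, U) = -7 + 1/5 = -7 + ⅕ = -34/5)
a = -323 (a = -270 - (-10 + 63) = -270 - 1*53 = -270 - 53 = -323)
a/(-2056) + (R(5, 0)*L(13, 10))/(-1861) = -323/(-2056) - 34/5*5/(-1861) = -323*(-1/2056) - 34*(-1/1861) = 323/2056 + 34/1861 = 671007/3826216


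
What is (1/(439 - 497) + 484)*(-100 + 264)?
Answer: 2301822/29 ≈ 79373.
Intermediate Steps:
(1/(439 - 497) + 484)*(-100 + 264) = (1/(-58) + 484)*164 = (-1/58 + 484)*164 = (28071/58)*164 = 2301822/29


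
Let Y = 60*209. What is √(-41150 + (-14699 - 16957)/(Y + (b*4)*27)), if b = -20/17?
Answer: 62*I*√3310534515/17585 ≈ 202.86*I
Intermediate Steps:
b = -20/17 (b = -20*1/17 = -20/17 ≈ -1.1765)
Y = 12540
√(-41150 + (-14699 - 16957)/(Y + (b*4)*27)) = √(-41150 + (-14699 - 16957)/(12540 - 20/17*4*27)) = √(-41150 - 31656/(12540 - 80/17*27)) = √(-41150 - 31656/(12540 - 2160/17)) = √(-41150 - 31656/211020/17) = √(-41150 - 31656*17/211020) = √(-41150 - 44846/17585) = √(-723667596/17585) = 62*I*√3310534515/17585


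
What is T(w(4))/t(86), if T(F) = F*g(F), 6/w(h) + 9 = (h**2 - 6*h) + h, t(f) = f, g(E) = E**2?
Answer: -108/94471 ≈ -0.0011432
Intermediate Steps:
w(h) = 6/(-9 + h**2 - 5*h) (w(h) = 6/(-9 + ((h**2 - 6*h) + h)) = 6/(-9 + (h**2 - 5*h)) = 6/(-9 + h**2 - 5*h))
T(F) = F**3 (T(F) = F*F**2 = F**3)
T(w(4))/t(86) = (6/(-9 + 4**2 - 5*4))**3/86 = (6/(-9 + 16 - 20))**3*(1/86) = (6/(-13))**3*(1/86) = (6*(-1/13))**3*(1/86) = (-6/13)**3*(1/86) = -216/2197*1/86 = -108/94471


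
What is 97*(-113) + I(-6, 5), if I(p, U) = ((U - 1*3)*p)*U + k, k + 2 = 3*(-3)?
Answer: -11032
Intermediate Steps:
k = -11 (k = -2 + 3*(-3) = -2 - 9 = -11)
I(p, U) = -11 + U*p*(-3 + U) (I(p, U) = ((U - 1*3)*p)*U - 11 = ((U - 3)*p)*U - 11 = ((-3 + U)*p)*U - 11 = (p*(-3 + U))*U - 11 = U*p*(-3 + U) - 11 = -11 + U*p*(-3 + U))
97*(-113) + I(-6, 5) = 97*(-113) + (-11 - 6*5² - 3*5*(-6)) = -10961 + (-11 - 6*25 + 90) = -10961 + (-11 - 150 + 90) = -10961 - 71 = -11032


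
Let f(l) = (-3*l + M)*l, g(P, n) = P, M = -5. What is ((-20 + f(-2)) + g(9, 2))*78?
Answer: -1014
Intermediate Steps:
f(l) = l*(-5 - 3*l) (f(l) = (-3*l - 5)*l = (-5 - 3*l)*l = l*(-5 - 3*l))
((-20 + f(-2)) + g(9, 2))*78 = ((-20 - 1*(-2)*(5 + 3*(-2))) + 9)*78 = ((-20 - 1*(-2)*(5 - 6)) + 9)*78 = ((-20 - 1*(-2)*(-1)) + 9)*78 = ((-20 - 2) + 9)*78 = (-22 + 9)*78 = -13*78 = -1014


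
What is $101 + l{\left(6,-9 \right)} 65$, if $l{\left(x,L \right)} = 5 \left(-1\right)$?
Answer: $-224$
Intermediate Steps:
$l{\left(x,L \right)} = -5$
$101 + l{\left(6,-9 \right)} 65 = 101 - 325 = -224$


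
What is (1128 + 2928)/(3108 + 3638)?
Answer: 2028/3373 ≈ 0.60124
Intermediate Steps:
(1128 + 2928)/(3108 + 3638) = 4056/6746 = 4056*(1/6746) = 2028/3373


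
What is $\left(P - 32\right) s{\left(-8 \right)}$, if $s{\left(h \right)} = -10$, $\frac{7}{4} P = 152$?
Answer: $- \frac{3840}{7} \approx -548.57$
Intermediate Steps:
$P = \frac{608}{7}$ ($P = \frac{4}{7} \cdot 152 = \frac{608}{7} \approx 86.857$)
$\left(P - 32\right) s{\left(-8 \right)} = \left(\frac{608}{7} - 32\right) \left(-10\right) = \frac{384}{7} \left(-10\right) = - \frac{3840}{7}$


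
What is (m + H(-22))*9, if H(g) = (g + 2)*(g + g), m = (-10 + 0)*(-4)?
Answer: 8280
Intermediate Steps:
m = 40 (m = -10*(-4) = 40)
H(g) = 2*g*(2 + g) (H(g) = (2 + g)*(2*g) = 2*g*(2 + g))
(m + H(-22))*9 = (40 + 2*(-22)*(2 - 22))*9 = (40 + 2*(-22)*(-20))*9 = (40 + 880)*9 = 920*9 = 8280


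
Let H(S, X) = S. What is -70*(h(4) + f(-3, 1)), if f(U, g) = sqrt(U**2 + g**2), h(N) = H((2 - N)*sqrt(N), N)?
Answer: 280 - 70*sqrt(10) ≈ 58.641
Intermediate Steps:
h(N) = sqrt(N)*(2 - N) (h(N) = (2 - N)*sqrt(N) = sqrt(N)*(2 - N))
-70*(h(4) + f(-3, 1)) = -70*(sqrt(4)*(2 - 1*4) + sqrt((-3)**2 + 1**2)) = -70*(2*(2 - 4) + sqrt(9 + 1)) = -70*(2*(-2) + sqrt(10)) = -70*(-4 + sqrt(10)) = 280 - 70*sqrt(10)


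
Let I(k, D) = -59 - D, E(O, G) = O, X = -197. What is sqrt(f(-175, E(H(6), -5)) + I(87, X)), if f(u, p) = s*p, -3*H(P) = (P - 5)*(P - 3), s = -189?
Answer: sqrt(327) ≈ 18.083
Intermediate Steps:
H(P) = -(-5 + P)*(-3 + P)/3 (H(P) = -(P - 5)*(P - 3)/3 = -(-5 + P)*(-3 + P)/3)
f(u, p) = -189*p
sqrt(f(-175, E(H(6), -5)) + I(87, X)) = sqrt(-189*(-5 - 1/3*6**2 + (8/3)*6) + (-59 - 1*(-197))) = sqrt(-189*(-5 - 1/3*36 + 16) + (-59 + 197)) = sqrt(-189*(-5 - 12 + 16) + 138) = sqrt(-189*(-1) + 138) = sqrt(189 + 138) = sqrt(327)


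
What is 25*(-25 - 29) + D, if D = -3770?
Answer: -5120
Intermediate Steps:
25*(-25 - 29) + D = 25*(-25 - 29) - 3770 = 25*(-54) - 3770 = -1350 - 3770 = -5120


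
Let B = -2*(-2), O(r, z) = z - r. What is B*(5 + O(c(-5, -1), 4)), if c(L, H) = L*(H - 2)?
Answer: -24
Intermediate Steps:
c(L, H) = L*(-2 + H)
B = 4
B*(5 + O(c(-5, -1), 4)) = 4*(5 + (4 - (-5)*(-2 - 1))) = 4*(5 + (4 - (-5)*(-3))) = 4*(5 + (4 - 1*15)) = 4*(5 + (4 - 15)) = 4*(5 - 11) = 4*(-6) = -24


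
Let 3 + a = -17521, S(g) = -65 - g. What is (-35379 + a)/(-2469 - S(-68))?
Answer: 52903/2472 ≈ 21.401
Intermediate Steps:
a = -17524 (a = -3 - 17521 = -17524)
(-35379 + a)/(-2469 - S(-68)) = (-35379 - 17524)/(-2469 - (-65 - 1*(-68))) = -52903/(-2469 - (-65 + 68)) = -52903/(-2469 - 1*3) = -52903/(-2469 - 3) = -52903/(-2472) = -52903*(-1/2472) = 52903/2472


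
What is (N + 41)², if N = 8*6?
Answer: 7921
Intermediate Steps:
N = 48
(N + 41)² = (48 + 41)² = 89² = 7921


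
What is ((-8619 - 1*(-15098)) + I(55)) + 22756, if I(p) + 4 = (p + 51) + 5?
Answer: 29342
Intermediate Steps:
I(p) = 52 + p (I(p) = -4 + ((p + 51) + 5) = -4 + ((51 + p) + 5) = -4 + (56 + p) = 52 + p)
((-8619 - 1*(-15098)) + I(55)) + 22756 = ((-8619 - 1*(-15098)) + (52 + 55)) + 22756 = ((-8619 + 15098) + 107) + 22756 = (6479 + 107) + 22756 = 6586 + 22756 = 29342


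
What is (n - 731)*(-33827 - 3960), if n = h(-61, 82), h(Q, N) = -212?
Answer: 35633141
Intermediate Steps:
n = -212
(n - 731)*(-33827 - 3960) = (-212 - 731)*(-33827 - 3960) = -943*(-37787) = 35633141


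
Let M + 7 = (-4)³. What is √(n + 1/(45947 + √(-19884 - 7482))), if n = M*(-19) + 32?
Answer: √((63452808 + 1381*I*√27366)/(45947 + I*√27366)) ≈ 37.162 - 0.e-9*I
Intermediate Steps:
M = -71 (M = -7 + (-4)³ = -7 - 64 = -71)
n = 1381 (n = -71*(-19) + 32 = 1349 + 32 = 1381)
√(n + 1/(45947 + √(-19884 - 7482))) = √(1381 + 1/(45947 + √(-19884 - 7482))) = √(1381 + 1/(45947 + √(-27366))) = √(1381 + 1/(45947 + I*√27366))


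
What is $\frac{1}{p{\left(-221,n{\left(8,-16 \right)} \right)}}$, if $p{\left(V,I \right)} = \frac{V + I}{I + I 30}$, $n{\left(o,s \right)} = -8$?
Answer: $\frac{248}{229} \approx 1.083$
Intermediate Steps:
$p{\left(V,I \right)} = \frac{I + V}{31 I}$ ($p{\left(V,I \right)} = \frac{I + V}{I + 30 I} = \frac{I + V}{31 I}$)
$\frac{1}{p{\left(-221,n{\left(8,-16 \right)} \right)}} = \frac{1}{\frac{1}{31} \frac{1}{-8} \left(-8 - 221\right)} = \frac{1}{\frac{1}{31} \left(- \frac{1}{8}\right) \left(-229\right)} = \frac{1}{\frac{229}{248}} = \frac{248}{229}$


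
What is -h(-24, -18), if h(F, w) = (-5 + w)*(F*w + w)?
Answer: 9522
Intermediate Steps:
h(F, w) = (-5 + w)*(w + F*w)
-h(-24, -18) = -(-18)*(-5 - 18 - 5*(-24) - 24*(-18)) = -(-18)*(-5 - 18 + 120 + 432) = -(-18)*529 = -1*(-9522) = 9522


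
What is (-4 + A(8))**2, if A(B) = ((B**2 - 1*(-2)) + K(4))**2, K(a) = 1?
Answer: 20115225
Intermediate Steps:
A(B) = (3 + B**2)**2 (A(B) = ((B**2 - 1*(-2)) + 1)**2 = ((B**2 + 2) + 1)**2 = ((2 + B**2) + 1)**2 = (3 + B**2)**2)
(-4 + A(8))**2 = (-4 + (3 + 8**2)**2)**2 = (-4 + (3 + 64)**2)**2 = (-4 + 67**2)**2 = (-4 + 4489)**2 = 4485**2 = 20115225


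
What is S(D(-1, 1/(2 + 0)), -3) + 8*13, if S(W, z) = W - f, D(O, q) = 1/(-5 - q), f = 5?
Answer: 1087/11 ≈ 98.818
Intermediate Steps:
S(W, z) = -5 + W (S(W, z) = W - 1*5 = W - 5 = -5 + W)
S(D(-1, 1/(2 + 0)), -3) + 8*13 = (-5 - 1/(5 + 1/(2 + 0))) + 8*13 = (-5 - 1/(5 + 1/2)) + 104 = (-5 - 1/(5 + ½)) + 104 = (-5 - 1/11/2) + 104 = (-5 - 1*2/11) + 104 = (-5 - 2/11) + 104 = -57/11 + 104 = 1087/11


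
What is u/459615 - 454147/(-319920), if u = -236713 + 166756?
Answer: 12423475331/9802668720 ≈ 1.2674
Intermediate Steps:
u = -69957
u/459615 - 454147/(-319920) = -69957/459615 - 454147/(-319920) = -69957*1/459615 - 454147*(-1/319920) = -23319/153205 + 454147/319920 = 12423475331/9802668720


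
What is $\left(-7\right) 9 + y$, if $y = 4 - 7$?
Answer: $-66$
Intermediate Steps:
$y = -3$ ($y = 4 - 7 = -3$)
$\left(-7\right) 9 + y = \left(-7\right) 9 - 3 = -63 - 3 = -66$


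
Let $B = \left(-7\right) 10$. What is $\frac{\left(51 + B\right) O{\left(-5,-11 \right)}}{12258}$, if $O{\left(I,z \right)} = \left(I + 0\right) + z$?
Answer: $\frac{152}{6129} \approx 0.0248$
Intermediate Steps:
$B = -70$
$O{\left(I,z \right)} = I + z$
$\frac{\left(51 + B\right) O{\left(-5,-11 \right)}}{12258} = \frac{\left(51 - 70\right) \left(-5 - 11\right)}{12258} = \left(-19\right) \left(-16\right) \frac{1}{12258} = 304 \cdot \frac{1}{12258} = \frac{152}{6129}$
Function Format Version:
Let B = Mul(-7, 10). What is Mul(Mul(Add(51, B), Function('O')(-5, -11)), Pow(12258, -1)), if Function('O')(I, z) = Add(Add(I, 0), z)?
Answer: Rational(152, 6129) ≈ 0.024800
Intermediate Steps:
B = -70
Function('O')(I, z) = Add(I, z)
Mul(Mul(Add(51, B), Function('O')(-5, -11)), Pow(12258, -1)) = Mul(Mul(Add(51, -70), Add(-5, -11)), Pow(12258, -1)) = Mul(Mul(-19, -16), Rational(1, 12258)) = Mul(304, Rational(1, 12258)) = Rational(152, 6129)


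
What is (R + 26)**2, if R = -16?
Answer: 100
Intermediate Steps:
(R + 26)**2 = (-16 + 26)**2 = 10**2 = 100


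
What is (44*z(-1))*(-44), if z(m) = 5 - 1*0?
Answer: -9680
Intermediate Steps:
z(m) = 5 (z(m) = 5 + 0 = 5)
(44*z(-1))*(-44) = (44*5)*(-44) = 220*(-44) = -9680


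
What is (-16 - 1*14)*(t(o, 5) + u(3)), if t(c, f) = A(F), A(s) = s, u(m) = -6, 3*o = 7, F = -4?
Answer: 300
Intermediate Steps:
o = 7/3 (o = (⅓)*7 = 7/3 ≈ 2.3333)
t(c, f) = -4
(-16 - 1*14)*(t(o, 5) + u(3)) = (-16 - 1*14)*(-4 - 6) = (-16 - 14)*(-10) = -30*(-10) = 300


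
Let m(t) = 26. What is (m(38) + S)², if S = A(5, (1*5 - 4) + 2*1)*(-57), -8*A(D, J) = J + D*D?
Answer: 203401/4 ≈ 50850.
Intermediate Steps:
A(D, J) = -J/8 - D²/8 (A(D, J) = -(J + D*D)/8 = -(J + D²)/8 = -J/8 - D²/8)
S = 399/2 (S = (-((1*5 - 4) + 2*1)/8 - ⅛*5²)*(-57) = (-((5 - 4) + 2)/8 - ⅛*25)*(-57) = (-(1 + 2)/8 - 25/8)*(-57) = (-⅛*3 - 25/8)*(-57) = (-3/8 - 25/8)*(-57) = -7/2*(-57) = 399/2 ≈ 199.50)
(m(38) + S)² = (26 + 399/2)² = (451/2)² = 203401/4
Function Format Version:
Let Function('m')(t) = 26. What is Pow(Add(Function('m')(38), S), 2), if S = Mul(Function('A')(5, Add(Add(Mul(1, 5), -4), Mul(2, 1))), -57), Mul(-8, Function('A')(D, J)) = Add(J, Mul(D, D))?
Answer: Rational(203401, 4) ≈ 50850.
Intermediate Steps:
Function('A')(D, J) = Add(Mul(Rational(-1, 8), J), Mul(Rational(-1, 8), Pow(D, 2))) (Function('A')(D, J) = Mul(Rational(-1, 8), Add(J, Mul(D, D))) = Mul(Rational(-1, 8), Add(J, Pow(D, 2))) = Add(Mul(Rational(-1, 8), J), Mul(Rational(-1, 8), Pow(D, 2))))
S = Rational(399, 2) (S = Mul(Add(Mul(Rational(-1, 8), Add(Add(Mul(1, 5), -4), Mul(2, 1))), Mul(Rational(-1, 8), Pow(5, 2))), -57) = Mul(Add(Mul(Rational(-1, 8), Add(Add(5, -4), 2)), Mul(Rational(-1, 8), 25)), -57) = Mul(Add(Mul(Rational(-1, 8), Add(1, 2)), Rational(-25, 8)), -57) = Mul(Add(Mul(Rational(-1, 8), 3), Rational(-25, 8)), -57) = Mul(Add(Rational(-3, 8), Rational(-25, 8)), -57) = Mul(Rational(-7, 2), -57) = Rational(399, 2) ≈ 199.50)
Pow(Add(Function('m')(38), S), 2) = Pow(Add(26, Rational(399, 2)), 2) = Pow(Rational(451, 2), 2) = Rational(203401, 4)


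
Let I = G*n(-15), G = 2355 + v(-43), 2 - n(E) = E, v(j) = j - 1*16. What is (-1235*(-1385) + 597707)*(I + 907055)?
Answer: 2183740983834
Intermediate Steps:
v(j) = -16 + j (v(j) = j - 16 = -16 + j)
n(E) = 2 - E
G = 2296 (G = 2355 + (-16 - 43) = 2355 - 59 = 2296)
I = 39032 (I = 2296*(2 - 1*(-15)) = 2296*(2 + 15) = 2296*17 = 39032)
(-1235*(-1385) + 597707)*(I + 907055) = (-1235*(-1385) + 597707)*(39032 + 907055) = (1710475 + 597707)*946087 = 2308182*946087 = 2183740983834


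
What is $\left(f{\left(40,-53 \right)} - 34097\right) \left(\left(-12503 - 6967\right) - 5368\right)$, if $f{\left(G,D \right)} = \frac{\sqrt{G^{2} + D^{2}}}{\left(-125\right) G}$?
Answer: $846901286 + \frac{12419 \sqrt{4409}}{2500} \approx 8.469 \cdot 10^{8}$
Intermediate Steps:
$f{\left(G,D \right)} = - \frac{\sqrt{D^{2} + G^{2}}}{125 G}$ ($f{\left(G,D \right)} = \sqrt{D^{2} + G^{2}} \left(- \frac{1}{125 G}\right) = - \frac{\sqrt{D^{2} + G^{2}}}{125 G}$)
$\left(f{\left(40,-53 \right)} - 34097\right) \left(\left(-12503 - 6967\right) - 5368\right) = \left(- \frac{\sqrt{\left(-53\right)^{2} + 40^{2}}}{125 \cdot 40} - 34097\right) \left(\left(-12503 - 6967\right) - 5368\right) = \left(\left(- \frac{1}{125}\right) \frac{1}{40} \sqrt{2809 + 1600} - 34097\right) \left(-19470 - 5368\right) = \left(\left(- \frac{1}{125}\right) \frac{1}{40} \sqrt{4409} - 34097\right) \left(-24838\right) = \left(- \frac{\sqrt{4409}}{5000} - 34097\right) \left(-24838\right) = \left(-34097 - \frac{\sqrt{4409}}{5000}\right) \left(-24838\right) = 846901286 + \frac{12419 \sqrt{4409}}{2500}$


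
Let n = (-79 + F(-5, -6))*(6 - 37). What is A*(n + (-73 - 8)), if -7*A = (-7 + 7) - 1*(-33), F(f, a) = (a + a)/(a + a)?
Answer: -77121/7 ≈ -11017.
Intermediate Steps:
F(f, a) = 1 (F(f, a) = (2*a)/((2*a)) = (2*a)*(1/(2*a)) = 1)
A = -33/7 (A = -((-7 + 7) - 1*(-33))/7 = -(0 + 33)/7 = -1/7*33 = -33/7 ≈ -4.7143)
n = 2418 (n = (-79 + 1)*(6 - 37) = -78*(-31) = 2418)
A*(n + (-73 - 8)) = -33*(2418 + (-73 - 8))/7 = -33*(2418 - 81)/7 = -33/7*2337 = -77121/7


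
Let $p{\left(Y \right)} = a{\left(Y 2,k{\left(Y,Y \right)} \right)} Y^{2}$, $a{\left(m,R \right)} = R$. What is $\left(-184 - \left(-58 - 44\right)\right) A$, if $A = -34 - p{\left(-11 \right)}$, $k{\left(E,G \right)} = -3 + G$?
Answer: $-136120$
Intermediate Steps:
$p{\left(Y \right)} = Y^{2} \left(-3 + Y\right)$ ($p{\left(Y \right)} = \left(-3 + Y\right) Y^{2} = Y^{2} \left(-3 + Y\right)$)
$A = 1660$ ($A = -34 - \left(-11\right)^{2} \left(-3 - 11\right) = -34 - 121 \left(-14\right) = -34 - -1694 = -34 + 1694 = 1660$)
$\left(-184 - \left(-58 - 44\right)\right) A = \left(-184 - \left(-58 - 44\right)\right) 1660 = \left(-184 - -102\right) 1660 = \left(-184 + 102\right) 1660 = \left(-82\right) 1660 = -136120$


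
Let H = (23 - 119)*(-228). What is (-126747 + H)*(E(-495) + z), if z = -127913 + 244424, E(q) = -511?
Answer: -12163644000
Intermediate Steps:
H = 21888 (H = -96*(-228) = 21888)
z = 116511
(-126747 + H)*(E(-495) + z) = (-126747 + 21888)*(-511 + 116511) = -104859*116000 = -12163644000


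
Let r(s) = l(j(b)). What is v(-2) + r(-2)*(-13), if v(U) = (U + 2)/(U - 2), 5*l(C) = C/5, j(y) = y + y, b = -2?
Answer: 52/25 ≈ 2.0800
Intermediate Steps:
j(y) = 2*y
l(C) = C/25 (l(C) = (C/5)/5 = C/25)
r(s) = -4/25 (r(s) = (2*(-2))/25 = (1/25)*(-4) = -4/25)
v(U) = (2 + U)/(-2 + U)
v(-2) + r(-2)*(-13) = (2 - 2)/(-2 - 2) - 4/25*(-13) = 0/(-4) + 52/25 = -¼*0 + 52/25 = 0 + 52/25 = 52/25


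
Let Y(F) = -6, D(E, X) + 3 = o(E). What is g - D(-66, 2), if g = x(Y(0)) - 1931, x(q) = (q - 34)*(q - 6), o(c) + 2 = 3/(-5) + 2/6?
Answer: -21686/15 ≈ -1445.7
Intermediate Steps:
o(c) = -34/15 (o(c) = -2 + (3/(-5) + 2/6) = -2 + (3*(-⅕) + 2*(⅙)) = -2 + (-⅗ + ⅓) = -2 - 4/15 = -34/15)
D(E, X) = -79/15 (D(E, X) = -3 - 34/15 = -79/15)
x(q) = (-34 + q)*(-6 + q)
g = -1451 (g = (204 + (-6)² - 40*(-6)) - 1931 = (204 + 36 + 240) - 1931 = 480 - 1931 = -1451)
g - D(-66, 2) = -1451 - 1*(-79/15) = -1451 + 79/15 = -21686/15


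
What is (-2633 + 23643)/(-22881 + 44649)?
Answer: 10505/10884 ≈ 0.96518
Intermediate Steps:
(-2633 + 23643)/(-22881 + 44649) = 21010/21768 = 21010*(1/21768) = 10505/10884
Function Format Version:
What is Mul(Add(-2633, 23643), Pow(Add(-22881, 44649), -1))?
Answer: Rational(10505, 10884) ≈ 0.96518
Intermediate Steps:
Mul(Add(-2633, 23643), Pow(Add(-22881, 44649), -1)) = Mul(21010, Pow(21768, -1)) = Mul(21010, Rational(1, 21768)) = Rational(10505, 10884)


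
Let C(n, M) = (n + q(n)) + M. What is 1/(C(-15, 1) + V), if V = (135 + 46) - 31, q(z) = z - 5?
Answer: 1/116 ≈ 0.0086207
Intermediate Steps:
q(z) = -5 + z
C(n, M) = -5 + M + 2*n (C(n, M) = (n + (-5 + n)) + M = (-5 + 2*n) + M = -5 + M + 2*n)
V = 150 (V = 181 - 31 = 150)
1/(C(-15, 1) + V) = 1/((-5 + 1 + 2*(-15)) + 150) = 1/((-5 + 1 - 30) + 150) = 1/(-34 + 150) = 1/116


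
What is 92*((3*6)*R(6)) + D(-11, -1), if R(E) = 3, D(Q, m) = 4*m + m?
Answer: 4963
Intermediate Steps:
D(Q, m) = 5*m
92*((3*6)*R(6)) + D(-11, -1) = 92*((3*6)*3) + 5*(-1) = 92*(18*3) - 5 = 92*54 - 5 = 4968 - 5 = 4963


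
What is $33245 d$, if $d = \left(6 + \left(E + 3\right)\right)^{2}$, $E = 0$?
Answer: $2692845$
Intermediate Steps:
$d = 81$ ($d = \left(6 + \left(0 + 3\right)\right)^{2} = \left(6 + 3\right)^{2} = 9^{2} = 81$)
$33245 d = 33245 \cdot 81 = 2692845$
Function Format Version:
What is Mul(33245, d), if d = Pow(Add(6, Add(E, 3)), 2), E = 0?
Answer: 2692845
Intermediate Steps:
d = 81 (d = Pow(Add(6, Add(0, 3)), 2) = Pow(Add(6, 3), 2) = Pow(9, 2) = 81)
Mul(33245, d) = Mul(33245, 81) = 2692845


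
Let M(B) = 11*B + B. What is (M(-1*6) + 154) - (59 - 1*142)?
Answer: 165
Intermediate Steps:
M(B) = 12*B
(M(-1*6) + 154) - (59 - 1*142) = (12*(-1*6) + 154) - (59 - 1*142) = (12*(-6) + 154) - (59 - 142) = (-72 + 154) - 1*(-83) = 82 + 83 = 165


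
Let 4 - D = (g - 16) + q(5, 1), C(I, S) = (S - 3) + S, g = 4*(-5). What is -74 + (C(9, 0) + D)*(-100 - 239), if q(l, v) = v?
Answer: -12278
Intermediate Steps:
g = -20
C(I, S) = -3 + 2*S (C(I, S) = (-3 + S) + S = -3 + 2*S)
D = 39 (D = 4 - ((-20 - 16) + 1) = 4 - (-36 + 1) = 4 - 1*(-35) = 4 + 35 = 39)
-74 + (C(9, 0) + D)*(-100 - 239) = -74 + ((-3 + 2*0) + 39)*(-100 - 239) = -74 + ((-3 + 0) + 39)*(-339) = -74 + (-3 + 39)*(-339) = -74 + 36*(-339) = -74 - 12204 = -12278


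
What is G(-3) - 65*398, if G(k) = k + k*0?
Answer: -25873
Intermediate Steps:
G(k) = k (G(k) = k + 0 = k)
G(-3) - 65*398 = -3 - 65*398 = -3 - 25870 = -25873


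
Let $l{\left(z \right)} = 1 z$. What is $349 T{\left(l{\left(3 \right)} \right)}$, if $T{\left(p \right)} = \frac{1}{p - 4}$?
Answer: $-349$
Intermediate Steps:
$l{\left(z \right)} = z$
$T{\left(p \right)} = \frac{1}{-4 + p}$
$349 T{\left(l{\left(3 \right)} \right)} = \frac{349}{-4 + 3} = \frac{349}{-1} = 349 \left(-1\right) = -349$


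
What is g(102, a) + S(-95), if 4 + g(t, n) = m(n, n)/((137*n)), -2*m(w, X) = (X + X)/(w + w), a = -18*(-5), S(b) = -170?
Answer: -4290841/24660 ≈ -174.00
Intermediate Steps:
a = 90
m(w, X) = -X/(2*w) (m(w, X) = -(X + X)/(2*(w + w)) = -2*X/(2*(2*w)) = -2*X*1/(2*w)/2 = -X/(2*w))
g(t, n) = -4 - 1/(274*n) (g(t, n) = -4 + (-n/(2*n))/((137*n)) = -4 - 1/(274*n))
g(102, a) + S(-95) = (-4 - 1/274/90) - 170 = (-4 - 1/274*1/90) - 170 = (-4 - 1/24660) - 170 = -98641/24660 - 170 = -4290841/24660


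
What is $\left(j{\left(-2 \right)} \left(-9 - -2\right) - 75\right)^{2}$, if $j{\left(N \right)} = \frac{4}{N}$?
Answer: $3721$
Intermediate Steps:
$\left(j{\left(-2 \right)} \left(-9 - -2\right) - 75\right)^{2} = \left(\frac{4}{-2} \left(-9 - -2\right) - 75\right)^{2} = \left(4 \left(- \frac{1}{2}\right) \left(-9 + 2\right) - 75\right)^{2} = \left(\left(-2\right) \left(-7\right) - 75\right)^{2} = \left(14 - 75\right)^{2} = \left(-61\right)^{2} = 3721$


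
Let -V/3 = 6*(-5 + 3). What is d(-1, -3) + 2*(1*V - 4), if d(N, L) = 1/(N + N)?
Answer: 127/2 ≈ 63.500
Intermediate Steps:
d(N, L) = 1/(2*N)
V = 36 (V = -18*(-5 + 3) = -18*(-2) = -3*(-12) = 36)
d(-1, -3) + 2*(1*V - 4) = (½)/(-1) + 2*(1*36 - 4) = (½)*(-1) + 2*(36 - 4) = -½ + 2*32 = -½ + 64 = 127/2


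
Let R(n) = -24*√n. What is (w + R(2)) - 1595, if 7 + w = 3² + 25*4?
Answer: -1493 - 24*√2 ≈ -1526.9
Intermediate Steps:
w = 102 (w = -7 + (3² + 25*4) = -7 + (9 + 100) = -7 + 109 = 102)
(w + R(2)) - 1595 = (102 - 24*√2) - 1595 = -1493 - 24*√2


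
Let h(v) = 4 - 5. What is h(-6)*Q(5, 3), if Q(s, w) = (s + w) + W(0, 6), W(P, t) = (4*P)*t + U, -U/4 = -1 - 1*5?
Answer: -32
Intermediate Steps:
U = 24 (U = -4*(-1 - 1*5) = -4*(-1 - 5) = -4*(-6) = 24)
W(P, t) = 24 + 4*P*t (W(P, t) = (4*P)*t + 24 = 4*P*t + 24 = 24 + 4*P*t)
Q(s, w) = 24 + s + w (Q(s, w) = (s + w) + (24 + 4*0*6) = (s + w) + (24 + 0) = (s + w) + 24 = 24 + s + w)
h(v) = -1
h(-6)*Q(5, 3) = -(24 + 5 + 3) = -1*32 = -32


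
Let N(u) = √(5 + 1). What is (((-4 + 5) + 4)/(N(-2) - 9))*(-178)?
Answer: 534/5 + 178*√6/15 ≈ 135.87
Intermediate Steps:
N(u) = √6
(((-4 + 5) + 4)/(N(-2) - 9))*(-178) = (((-4 + 5) + 4)/(√6 - 9))*(-178) = ((1 + 4)/(-9 + √6))*(-178) = (5/(-9 + √6))*(-178) = -890/(-9 + √6)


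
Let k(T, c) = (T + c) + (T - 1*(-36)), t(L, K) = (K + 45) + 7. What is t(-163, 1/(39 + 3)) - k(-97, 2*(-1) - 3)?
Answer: 9031/42 ≈ 215.02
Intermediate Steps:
t(L, K) = 52 + K (t(L, K) = (45 + K) + 7 = 52 + K)
k(T, c) = 36 + c + 2*T (k(T, c) = (T + c) + (T + 36) = (T + c) + (36 + T) = 36 + c + 2*T)
t(-163, 1/(39 + 3)) - k(-97, 2*(-1) - 3) = (52 + 1/(39 + 3)) - (36 + (2*(-1) - 3) + 2*(-97)) = (52 + 1/42) - (36 + (-2 - 3) - 194) = (52 + 1/42) - (36 - 5 - 194) = 2185/42 - 1*(-163) = 2185/42 + 163 = 9031/42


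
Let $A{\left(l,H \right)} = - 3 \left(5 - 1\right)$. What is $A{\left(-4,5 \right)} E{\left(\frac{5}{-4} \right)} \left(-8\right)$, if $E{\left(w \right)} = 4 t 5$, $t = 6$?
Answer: $11520$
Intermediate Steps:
$A{\left(l,H \right)} = -12$ ($A{\left(l,H \right)} = \left(-3\right) 4 = -12$)
$E{\left(w \right)} = 120$ ($E{\left(w \right)} = 4 \cdot 6 \cdot 5 = 24 \cdot 5 = 120$)
$A{\left(-4,5 \right)} E{\left(\frac{5}{-4} \right)} \left(-8\right) = \left(-12\right) 120 \left(-8\right) = \left(-1440\right) \left(-8\right) = 11520$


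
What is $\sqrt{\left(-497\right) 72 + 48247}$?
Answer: $11 \sqrt{103} \approx 111.64$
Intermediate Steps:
$\sqrt{\left(-497\right) 72 + 48247} = \sqrt{-35784 + 48247} = \sqrt{12463} = 11 \sqrt{103}$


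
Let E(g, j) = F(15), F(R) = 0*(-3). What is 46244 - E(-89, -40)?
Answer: 46244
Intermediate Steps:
F(R) = 0
E(g, j) = 0
46244 - E(-89, -40) = 46244 - 1*0 = 46244 + 0 = 46244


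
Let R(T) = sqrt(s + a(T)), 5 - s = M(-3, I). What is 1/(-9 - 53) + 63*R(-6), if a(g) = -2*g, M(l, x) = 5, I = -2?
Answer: -1/62 + 126*sqrt(3) ≈ 218.22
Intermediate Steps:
s = 0 (s = 5 - 1*5 = 5 - 5 = 0)
R(T) = sqrt(2)*sqrt(-T) (R(T) = sqrt(0 - 2*T) = sqrt(-2*T) = sqrt(2)*sqrt(-T))
1/(-9 - 53) + 63*R(-6) = 1/(-9 - 53) + 63*(sqrt(2)*sqrt(-1*(-6))) = 1/(-62) + 63*(sqrt(2)*sqrt(6)) = -1/62 + 63*(2*sqrt(3)) = -1/62 + 126*sqrt(3)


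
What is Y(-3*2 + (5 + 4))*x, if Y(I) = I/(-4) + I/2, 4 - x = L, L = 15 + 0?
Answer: -33/4 ≈ -8.2500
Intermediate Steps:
L = 15
x = -11 (x = 4 - 1*15 = 4 - 15 = -11)
Y(I) = I/4 (Y(I) = I*(-1/4) + I*(1/2) = -I/4 + I/2 = I/4)
Y(-3*2 + (5 + 4))*x = ((-3*2 + (5 + 4))/4)*(-11) = ((-6 + 9)/4)*(-11) = ((1/4)*3)*(-11) = (3/4)*(-11) = -33/4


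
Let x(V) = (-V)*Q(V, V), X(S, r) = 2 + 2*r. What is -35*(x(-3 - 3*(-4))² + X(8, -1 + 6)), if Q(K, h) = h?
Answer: -230055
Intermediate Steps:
x(V) = -V² (x(V) = (-V)*V = -V²)
-35*(x(-3 - 3*(-4))² + X(8, -1 + 6)) = -35*((-(-3 - 3*(-4))²)² + (2 + 2*(-1 + 6))) = -35*((-(-3 + 12)²)² + (2 + 2*5)) = -35*((-1*9²)² + (2 + 10)) = -35*((-1*81)² + 12) = -35*((-81)² + 12) = -35*(6561 + 12) = -35*6573 = -230055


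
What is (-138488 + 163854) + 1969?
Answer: 27335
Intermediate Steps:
(-138488 + 163854) + 1969 = 25366 + 1969 = 27335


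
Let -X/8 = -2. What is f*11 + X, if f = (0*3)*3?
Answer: 16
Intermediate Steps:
X = 16 (X = -8*(-2) = 16)
f = 0 (f = 0*3 = 0)
f*11 + X = 0*11 + 16 = 0 + 16 = 16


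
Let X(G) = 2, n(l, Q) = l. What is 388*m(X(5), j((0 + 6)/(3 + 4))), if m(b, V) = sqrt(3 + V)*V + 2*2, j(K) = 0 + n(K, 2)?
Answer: 1552 + 6984*sqrt(21)/49 ≈ 2205.2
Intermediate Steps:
j(K) = K (j(K) = 0 + K = K)
m(b, V) = 4 + V*sqrt(3 + V) (m(b, V) = V*sqrt(3 + V) + 4 = 4 + V*sqrt(3 + V))
388*m(X(5), j((0 + 6)/(3 + 4))) = 388*(4 + ((0 + 6)/(3 + 4))*sqrt(3 + (0 + 6)/(3 + 4))) = 388*(4 + (6/7)*sqrt(3 + 6/7)) = 388*(4 + (6*(1/7))*sqrt(3 + 6*(1/7))) = 388*(4 + 6*sqrt(3 + 6/7)/7) = 388*(4 + 6*sqrt(27/7)/7) = 388*(4 + 6*(3*sqrt(21)/7)/7) = 388*(4 + 18*sqrt(21)/49) = 1552 + 6984*sqrt(21)/49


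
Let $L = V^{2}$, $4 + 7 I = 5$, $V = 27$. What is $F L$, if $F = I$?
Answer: $\frac{729}{7} \approx 104.14$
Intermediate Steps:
$I = \frac{1}{7}$ ($I = - \frac{4}{7} + \frac{1}{7} \cdot 5 = - \frac{4}{7} + \frac{5}{7} = \frac{1}{7} \approx 0.14286$)
$F = \frac{1}{7} \approx 0.14286$
$L = 729$ ($L = 27^{2} = 729$)
$F L = \frac{1}{7} \cdot 729 = \frac{729}{7}$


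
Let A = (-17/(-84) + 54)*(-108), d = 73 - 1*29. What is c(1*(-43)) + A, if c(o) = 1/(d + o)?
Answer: -40970/7 ≈ -5852.9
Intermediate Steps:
d = 44 (d = 73 - 29 = 44)
A = -40977/7 (A = (-17*(-1/84) + 54)*(-108) = (17/84 + 54)*(-108) = (4553/84)*(-108) = -40977/7 ≈ -5853.9)
c(o) = 1/(44 + o)
c(1*(-43)) + A = 1/(44 + 1*(-43)) - 40977/7 = 1/(44 - 43) - 40977/7 = 1/1 - 40977/7 = 1 - 40977/7 = -40970/7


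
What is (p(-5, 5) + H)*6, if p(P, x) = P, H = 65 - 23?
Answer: 222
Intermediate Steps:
H = 42
(p(-5, 5) + H)*6 = (-5 + 42)*6 = 37*6 = 222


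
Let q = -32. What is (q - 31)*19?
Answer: -1197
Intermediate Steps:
(q - 31)*19 = (-32 - 31)*19 = -63*19 = -1197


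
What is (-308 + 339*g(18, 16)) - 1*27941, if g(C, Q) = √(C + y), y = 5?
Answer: -28249 + 339*√23 ≈ -26623.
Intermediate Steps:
g(C, Q) = √(5 + C) (g(C, Q) = √(C + 5) = √(5 + C))
(-308 + 339*g(18, 16)) - 1*27941 = (-308 + 339*√(5 + 18)) - 1*27941 = (-308 + 339*√23) - 27941 = -28249 + 339*√23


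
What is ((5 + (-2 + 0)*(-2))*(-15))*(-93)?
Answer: 12555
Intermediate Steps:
((5 + (-2 + 0)*(-2))*(-15))*(-93) = ((5 - 2*(-2))*(-15))*(-93) = ((5 + 4)*(-15))*(-93) = (9*(-15))*(-93) = -135*(-93) = 12555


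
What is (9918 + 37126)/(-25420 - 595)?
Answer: -47044/26015 ≈ -1.8083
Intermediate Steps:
(9918 + 37126)/(-25420 - 595) = 47044/(-26015) = 47044*(-1/26015) = -47044/26015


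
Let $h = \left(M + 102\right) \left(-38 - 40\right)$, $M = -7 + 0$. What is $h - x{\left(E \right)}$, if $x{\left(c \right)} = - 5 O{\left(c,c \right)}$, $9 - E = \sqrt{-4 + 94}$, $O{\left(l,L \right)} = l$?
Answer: $-7365 - 15 \sqrt{10} \approx -7412.4$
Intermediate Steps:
$M = -7$
$E = 9 - 3 \sqrt{10}$ ($E = 9 - \sqrt{-4 + 94} = 9 - \sqrt{90} = 9 - 3 \sqrt{10} \approx -0.48683$)
$x{\left(c \right)} = - 5 c$
$h = -7410$ ($h = \left(-7 + 102\right) \left(-38 - 40\right) = 95 \left(-38 - 40\right) = 95 \left(-78\right) = -7410$)
$h - x{\left(E \right)} = -7410 - - 5 \left(9 - 3 \sqrt{10}\right) = -7410 - \left(-45 + 15 \sqrt{10}\right) = -7410 + \left(45 - 15 \sqrt{10}\right) = -7365 - 15 \sqrt{10}$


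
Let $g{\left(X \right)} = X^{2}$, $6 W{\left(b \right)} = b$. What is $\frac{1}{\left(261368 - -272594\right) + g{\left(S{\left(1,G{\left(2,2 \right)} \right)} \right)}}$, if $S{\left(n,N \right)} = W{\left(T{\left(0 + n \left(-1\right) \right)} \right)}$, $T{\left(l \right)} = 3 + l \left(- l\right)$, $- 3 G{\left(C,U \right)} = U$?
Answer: $\frac{9}{4805659} \approx 1.8728 \cdot 10^{-6}$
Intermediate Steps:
$G{\left(C,U \right)} = - \frac{U}{3}$
$T{\left(l \right)} = 3 - l^{2}$
$W{\left(b \right)} = \frac{b}{6}$
$S{\left(n,N \right)} = \frac{1}{2} - \frac{n^{2}}{6}$ ($S{\left(n,N \right)} = \frac{3 - \left(0 + n \left(-1\right)\right)^{2}}{6} = \frac{3 - \left(0 - n\right)^{2}}{6} = \frac{3 - \left(- n\right)^{2}}{6} = \frac{3 - n^{2}}{6} = \frac{1}{2} - \frac{n^{2}}{6}$)
$\frac{1}{\left(261368 - -272594\right) + g{\left(S{\left(1,G{\left(2,2 \right)} \right)} \right)}} = \frac{1}{\left(261368 - -272594\right) + \left(\frac{1}{2} - \frac{1^{2}}{6}\right)^{2}} = \frac{1}{\left(261368 + 272594\right) + \left(\frac{1}{2} - \frac{1}{6}\right)^{2}} = \frac{1}{533962 + \left(\frac{1}{2} - \frac{1}{6}\right)^{2}} = \frac{1}{533962 + \left(\frac{1}{3}\right)^{2}} = \frac{1}{533962 + \frac{1}{9}} = \frac{1}{\frac{4805659}{9}} = \frac{9}{4805659}$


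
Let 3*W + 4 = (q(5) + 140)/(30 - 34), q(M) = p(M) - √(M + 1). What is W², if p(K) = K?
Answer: (161 - √6)²/144 ≈ 174.57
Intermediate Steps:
q(M) = M - √(1 + M) (q(M) = M - √(M + 1) = M - √(1 + M))
W = -161/12 + √6/12 (W = -4/3 + (((5 - √(1 + 5)) + 140)/(30 - 34))/3 = -4/3 + (((5 - √6) + 140)/(-4))/3 = -4/3 + ((145 - √6)*(-¼))/3 = -4/3 + (-145/4 + √6/4)/3 = -4/3 + (-145/12 + √6/12) = -161/12 + √6/12 ≈ -13.213)
W² = (-161/12 + √6/12)²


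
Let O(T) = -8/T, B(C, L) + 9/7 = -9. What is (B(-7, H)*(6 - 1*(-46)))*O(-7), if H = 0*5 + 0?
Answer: -29952/49 ≈ -611.27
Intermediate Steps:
H = 0 (H = 0 + 0 = 0)
B(C, L) = -72/7 (B(C, L) = -9/7 - 9 = -72/7)
(B(-7, H)*(6 - 1*(-46)))*O(-7) = (-72*(6 - 1*(-46))/7)*(-8/(-7)) = (-72*(6 + 46)/7)*(-8*(-⅐)) = -72/7*52*(8/7) = -3744/7*8/7 = -29952/49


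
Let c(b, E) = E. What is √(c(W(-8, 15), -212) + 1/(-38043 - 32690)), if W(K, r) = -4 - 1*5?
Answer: I*√1060669416001/70733 ≈ 14.56*I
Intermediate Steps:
W(K, r) = -9 (W(K, r) = -4 - 5 = -9)
√(c(W(-8, 15), -212) + 1/(-38043 - 32690)) = √(-212 + 1/(-38043 - 32690)) = √(-212 + 1/(-70733)) = √(-212 - 1/70733) = √(-14995397/70733) = I*√1060669416001/70733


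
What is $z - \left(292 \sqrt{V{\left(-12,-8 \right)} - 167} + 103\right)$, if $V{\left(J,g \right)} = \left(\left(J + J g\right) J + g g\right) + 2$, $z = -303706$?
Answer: $-303809 - 292 i \sqrt{1109} \approx -3.0381 \cdot 10^{5} - 9724.1 i$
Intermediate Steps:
$V{\left(J,g \right)} = 2 + g^{2} + J \left(J + J g\right)$ ($V{\left(J,g \right)} = \left(J \left(J + J g\right) + g^{2}\right) + 2 = \left(g^{2} + J \left(J + J g\right)\right) + 2 = 2 + g^{2} + J \left(J + J g\right)$)
$z - \left(292 \sqrt{V{\left(-12,-8 \right)} - 167} + 103\right) = -303706 - \left(292 \sqrt{\left(2 + \left(-12\right)^{2} + \left(-8\right)^{2} - 8 \left(-12\right)^{2}\right) - 167} + 103\right) = -303706 - \left(292 \sqrt{\left(2 + 144 + 64 - 1152\right) - 167} + 103\right) = -303706 - \left(292 \sqrt{-942 - 167} + 103\right) = -303706 - \left(292 \sqrt{-1109} + 103\right) = -303706 - \left(292 i \sqrt{1109} + 103\right) = -303706 - \left(103 + 292 i \sqrt{1109}\right) = -303809 - 292 i \sqrt{1109}$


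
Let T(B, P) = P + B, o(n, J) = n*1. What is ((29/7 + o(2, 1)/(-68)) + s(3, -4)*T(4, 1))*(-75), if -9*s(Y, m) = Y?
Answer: -43675/238 ≈ -183.51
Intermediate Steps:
o(n, J) = n
s(Y, m) = -Y/9
T(B, P) = B + P
((29/7 + o(2, 1)/(-68)) + s(3, -4)*T(4, 1))*(-75) = ((29/7 + 2/(-68)) + (-⅑*3)*(4 + 1))*(-75) = ((29*(⅐) + 2*(-1/68)) - ⅓*5)*(-75) = ((29/7 - 1/34) - 5/3)*(-75) = (979/238 - 5/3)*(-75) = (1747/714)*(-75) = -43675/238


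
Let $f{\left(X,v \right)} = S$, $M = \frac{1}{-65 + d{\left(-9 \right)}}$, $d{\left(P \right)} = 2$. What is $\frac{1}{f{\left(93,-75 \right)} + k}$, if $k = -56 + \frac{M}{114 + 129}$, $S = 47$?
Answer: $- \frac{15309}{137782} \approx -0.11111$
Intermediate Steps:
$M = - \frac{1}{63}$ ($M = \frac{1}{-65 + 2} = \frac{1}{-63} = - \frac{1}{63} \approx -0.015873$)
$f{\left(X,v \right)} = 47$
$k = - \frac{857305}{15309}$ ($k = -56 - \frac{1}{63 \left(114 + 129\right)} = -56 - \frac{1}{63 \cdot 243} = -56 - \frac{1}{15309} = - \frac{857305}{15309} \approx -56.0$)
$\frac{1}{f{\left(93,-75 \right)} + k} = \frac{1}{47 - \frac{857305}{15309}} = \frac{1}{- \frac{137782}{15309}} = - \frac{15309}{137782}$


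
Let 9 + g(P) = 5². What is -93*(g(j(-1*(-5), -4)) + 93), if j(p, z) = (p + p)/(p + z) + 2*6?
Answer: -10137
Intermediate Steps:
j(p, z) = 12 + 2*p/(p + z) (j(p, z) = (2*p)/(p + z) + 12 = 2*p/(p + z) + 12 = 12 + 2*p/(p + z))
g(P) = 16 (g(P) = -9 + 5² = -9 + 25 = 16)
-93*(g(j(-1*(-5), -4)) + 93) = -93*(16 + 93) = -93*109 = -10137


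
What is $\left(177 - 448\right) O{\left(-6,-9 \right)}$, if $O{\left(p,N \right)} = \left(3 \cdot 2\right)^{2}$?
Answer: $-9756$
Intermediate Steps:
$O{\left(p,N \right)} = 36$ ($O{\left(p,N \right)} = 6^{2} = 36$)
$\left(177 - 448\right) O{\left(-6,-9 \right)} = \left(177 - 448\right) 36 = \left(-271\right) 36 = -9756$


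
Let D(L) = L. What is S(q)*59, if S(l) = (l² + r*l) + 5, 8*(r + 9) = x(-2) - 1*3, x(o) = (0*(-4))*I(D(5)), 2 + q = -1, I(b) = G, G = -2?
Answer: 19883/8 ≈ 2485.4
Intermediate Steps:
I(b) = -2
q = -3 (q = -2 - 1 = -3)
x(o) = 0 (x(o) = (0*(-4))*(-2) = 0*(-2) = 0)
r = -75/8 (r = -9 + (0 - 1*3)/8 = -9 + (0 - 3)/8 = -9 + (⅛)*(-3) = -9 - 3/8 = -75/8 ≈ -9.3750)
S(l) = 5 + l² - 75*l/8 (S(l) = (l² - 75*l/8) + 5 = 5 + l² - 75*l/8)
S(q)*59 = (5 + (-3)² - 75/8*(-3))*59 = (5 + 9 + 225/8)*59 = (337/8)*59 = 19883/8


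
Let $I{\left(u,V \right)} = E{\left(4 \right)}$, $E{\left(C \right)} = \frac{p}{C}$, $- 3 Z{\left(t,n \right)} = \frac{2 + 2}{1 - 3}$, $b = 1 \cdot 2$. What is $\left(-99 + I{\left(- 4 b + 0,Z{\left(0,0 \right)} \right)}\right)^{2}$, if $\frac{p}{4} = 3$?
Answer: $9216$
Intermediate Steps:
$p = 12$ ($p = 4 \cdot 3 = 12$)
$b = 2$
$Z{\left(t,n \right)} = \frac{2}{3}$ ($Z{\left(t,n \right)} = - \frac{\left(2 + 2\right) \frac{1}{1 - 3}}{3} = - \frac{4 \frac{1}{-2}}{3} = - \frac{4 \left(- \frac{1}{2}\right)}{3} = \left(- \frac{1}{3}\right) \left(-2\right) = \frac{2}{3}$)
$E{\left(C \right)} = \frac{12}{C}$
$I{\left(u,V \right)} = 3$ ($I{\left(u,V \right)} = \frac{12}{4} = 12 \cdot \frac{1}{4} = 3$)
$\left(-99 + I{\left(- 4 b + 0,Z{\left(0,0 \right)} \right)}\right)^{2} = \left(-99 + 3\right)^{2} = \left(-96\right)^{2} = 9216$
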